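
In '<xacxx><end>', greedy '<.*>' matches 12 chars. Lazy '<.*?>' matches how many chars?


Greedy '<.*>' tries to match as MUCH as possible.
Lazy '<.*?>' tries to match as LITTLE as possible.

String: '<xacxx><end>'
Greedy '<.*>' starts at first '<' and extends to the LAST '>': '<xacxx><end>' (12 chars)
Lazy '<.*?>' starts at first '<' and stops at the FIRST '>': '<xacxx>' (7 chars)

7


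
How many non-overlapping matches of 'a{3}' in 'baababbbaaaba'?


Pattern 'a{3}' matches exactly 3 consecutive a's (greedy, non-overlapping).
String: 'baababbbaaaba'
Scanning for runs of a's:
  Run at pos 1: 'aa' (length 2) -> 0 match(es)
  Run at pos 4: 'a' (length 1) -> 0 match(es)
  Run at pos 8: 'aaa' (length 3) -> 1 match(es)
  Run at pos 12: 'a' (length 1) -> 0 match(es)
Matches found: ['aaa']
Total: 1

1


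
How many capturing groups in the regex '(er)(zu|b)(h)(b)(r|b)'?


To count capturing groups, count each '(' that starts a group.
Pattern: '(er)(zu|b)(h)(b)(r|b)'
Walking through the pattern:
  Position 0: '(' -> group #1
  Position 4: '(' -> group #2
  Position 10: '(' -> group #3
  Position 13: '(' -> group #4
  Position 16: '(' -> group #5
Total capturing groups: 5

5


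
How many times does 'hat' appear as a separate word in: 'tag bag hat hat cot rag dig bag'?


Scanning each word for exact match 'hat':
  Word 1: 'tag' -> no
  Word 2: 'bag' -> no
  Word 3: 'hat' -> MATCH
  Word 4: 'hat' -> MATCH
  Word 5: 'cot' -> no
  Word 6: 'rag' -> no
  Word 7: 'dig' -> no
  Word 8: 'bag' -> no
Total matches: 2

2


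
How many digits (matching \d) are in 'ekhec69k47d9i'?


\d matches any digit 0-9.
Scanning 'ekhec69k47d9i':
  pos 5: '6' -> DIGIT
  pos 6: '9' -> DIGIT
  pos 8: '4' -> DIGIT
  pos 9: '7' -> DIGIT
  pos 11: '9' -> DIGIT
Digits found: ['6', '9', '4', '7', '9']
Total: 5

5


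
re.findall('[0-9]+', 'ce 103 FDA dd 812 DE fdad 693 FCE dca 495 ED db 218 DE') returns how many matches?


Pattern '[0-9]+' finds one or more digits.
Text: 'ce 103 FDA dd 812 DE fdad 693 FCE dca 495 ED db 218 DE'
Scanning for matches:
  Match 1: '103'
  Match 2: '812'
  Match 3: '693'
  Match 4: '495'
  Match 5: '218'
Total matches: 5

5


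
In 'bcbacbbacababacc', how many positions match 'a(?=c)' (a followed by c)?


Lookahead 'a(?=c)' matches 'a' only when followed by 'c'.
String: 'bcbacbbacababacc'
Checking each position where char is 'a':
  pos 3: 'a' -> MATCH (next='c')
  pos 7: 'a' -> MATCH (next='c')
  pos 9: 'a' -> no (next='b')
  pos 11: 'a' -> no (next='b')
  pos 13: 'a' -> MATCH (next='c')
Matching positions: [3, 7, 13]
Count: 3

3


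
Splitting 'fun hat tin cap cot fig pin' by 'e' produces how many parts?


Splitting by 'e' breaks the string at each occurrence of the separator.
Text: 'fun hat tin cap cot fig pin'
Parts after split:
  Part 1: 'fun hat tin cap cot fig pin'
Total parts: 1

1


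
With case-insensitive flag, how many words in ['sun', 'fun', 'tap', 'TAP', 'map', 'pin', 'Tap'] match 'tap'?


Case-insensitive matching: compare each word's lowercase form to 'tap'.
  'sun' -> lower='sun' -> no
  'fun' -> lower='fun' -> no
  'tap' -> lower='tap' -> MATCH
  'TAP' -> lower='tap' -> MATCH
  'map' -> lower='map' -> no
  'pin' -> lower='pin' -> no
  'Tap' -> lower='tap' -> MATCH
Matches: ['tap', 'TAP', 'Tap']
Count: 3

3


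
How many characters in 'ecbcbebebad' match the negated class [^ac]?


Negated class [^ac] matches any char NOT in {a, c}
Scanning 'ecbcbebebad':
  pos 0: 'e' -> MATCH
  pos 1: 'c' -> no (excluded)
  pos 2: 'b' -> MATCH
  pos 3: 'c' -> no (excluded)
  pos 4: 'b' -> MATCH
  pos 5: 'e' -> MATCH
  pos 6: 'b' -> MATCH
  pos 7: 'e' -> MATCH
  pos 8: 'b' -> MATCH
  pos 9: 'a' -> no (excluded)
  pos 10: 'd' -> MATCH
Total matches: 8

8


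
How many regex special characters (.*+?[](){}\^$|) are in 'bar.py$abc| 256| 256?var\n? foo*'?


Regex special characters are: . * + ? [ ] ( ) { } \ ^ $ |
Scanning 'bar.py$abc| 256| 256?var\n? foo*':
  pos 3: '.' -> SPECIAL
  pos 6: '$' -> SPECIAL
  pos 10: '|' -> SPECIAL
  pos 15: '|' -> SPECIAL
  pos 20: '?' -> SPECIAL
  pos 24: '\' -> SPECIAL
  pos 26: '?' -> SPECIAL
  pos 31: '*' -> SPECIAL
Special chars found: ['.', '$', '|', '|', '?', '\\', '?', '*']
Total: 8

8


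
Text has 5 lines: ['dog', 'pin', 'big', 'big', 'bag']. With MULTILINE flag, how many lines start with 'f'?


With MULTILINE flag, ^ matches the start of each line.
Lines: ['dog', 'pin', 'big', 'big', 'bag']
Checking which lines start with 'f':
  Line 1: 'dog' -> no
  Line 2: 'pin' -> no
  Line 3: 'big' -> no
  Line 4: 'big' -> no
  Line 5: 'bag' -> no
Matching lines: []
Count: 0

0


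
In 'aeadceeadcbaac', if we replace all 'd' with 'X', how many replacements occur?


re.sub('d', 'X', text) replaces every occurrence of 'd' with 'X'.
Text: 'aeadceeadcbaac'
Scanning for 'd':
  pos 3: 'd' -> replacement #1
  pos 8: 'd' -> replacement #2
Total replacements: 2

2


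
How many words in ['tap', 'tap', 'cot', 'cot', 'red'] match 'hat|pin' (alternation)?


Alternation 'hat|pin' matches either 'hat' or 'pin'.
Checking each word:
  'tap' -> no
  'tap' -> no
  'cot' -> no
  'cot' -> no
  'red' -> no
Matches: []
Count: 0

0


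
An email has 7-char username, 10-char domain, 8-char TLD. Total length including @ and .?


An email address has format: username@domain.tld
Username length: 7
'@' character: 1
Domain length: 10
'.' character: 1
TLD length: 8
Total = 7 + 1 + 10 + 1 + 8 = 27

27


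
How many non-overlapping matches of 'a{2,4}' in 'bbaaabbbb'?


Pattern 'a{2,4}' matches between 2 and 4 consecutive a's (greedy).
String: 'bbaaabbbb'
Finding runs of a's and applying greedy matching:
  Run at pos 2: 'aaa' (length 3)
Matches: ['aaa']
Count: 1

1


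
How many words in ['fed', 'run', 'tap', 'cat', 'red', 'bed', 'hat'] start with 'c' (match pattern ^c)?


Pattern ^c anchors to start of word. Check which words begin with 'c':
  'fed' -> no
  'run' -> no
  'tap' -> no
  'cat' -> MATCH (starts with 'c')
  'red' -> no
  'bed' -> no
  'hat' -> no
Matching words: ['cat']
Count: 1

1


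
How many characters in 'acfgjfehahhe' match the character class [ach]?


Character class [ach] matches any of: {a, c, h}
Scanning string 'acfgjfehahhe' character by character:
  pos 0: 'a' -> MATCH
  pos 1: 'c' -> MATCH
  pos 2: 'f' -> no
  pos 3: 'g' -> no
  pos 4: 'j' -> no
  pos 5: 'f' -> no
  pos 6: 'e' -> no
  pos 7: 'h' -> MATCH
  pos 8: 'a' -> MATCH
  pos 9: 'h' -> MATCH
  pos 10: 'h' -> MATCH
  pos 11: 'e' -> no
Total matches: 6

6


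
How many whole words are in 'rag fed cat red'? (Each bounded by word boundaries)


Word boundaries (\b) mark the start/end of each word.
Text: 'rag fed cat red'
Splitting by whitespace:
  Word 1: 'rag'
  Word 2: 'fed'
  Word 3: 'cat'
  Word 4: 'red'
Total whole words: 4

4


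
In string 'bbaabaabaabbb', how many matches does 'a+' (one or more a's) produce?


Pattern 'a+' matches one or more consecutive a's.
String: 'bbaabaabaabbb'
Scanning for runs of a:
  Match 1: 'aa' (length 2)
  Match 2: 'aa' (length 2)
  Match 3: 'aa' (length 2)
Total matches: 3

3


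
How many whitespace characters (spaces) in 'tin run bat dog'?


\s matches whitespace characters (spaces, tabs, etc.).
Text: 'tin run bat dog'
This text has 4 words separated by spaces.
Number of spaces = number of words - 1 = 4 - 1 = 3

3


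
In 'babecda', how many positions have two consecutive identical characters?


Looking for consecutive identical characters in 'babecda':
  pos 0-1: 'b' vs 'a' -> different
  pos 1-2: 'a' vs 'b' -> different
  pos 2-3: 'b' vs 'e' -> different
  pos 3-4: 'e' vs 'c' -> different
  pos 4-5: 'c' vs 'd' -> different
  pos 5-6: 'd' vs 'a' -> different
Consecutive identical pairs: []
Count: 0

0


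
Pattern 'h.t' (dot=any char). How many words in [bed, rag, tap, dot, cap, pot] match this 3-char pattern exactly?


Pattern 'h.t' means: starts with 'h', any single char, ends with 't'.
Checking each word (must be exactly 3 chars):
  'bed' (len=3): no
  'rag' (len=3): no
  'tap' (len=3): no
  'dot' (len=3): no
  'cap' (len=3): no
  'pot' (len=3): no
Matching words: []
Total: 0

0


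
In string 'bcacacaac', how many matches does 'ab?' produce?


Pattern 'ab?' matches 'a' optionally followed by 'b'.
String: 'bcacacaac'
Scanning left to right for 'a' then checking next char:
  Match 1: 'a' (a not followed by b)
  Match 2: 'a' (a not followed by b)
  Match 3: 'a' (a not followed by b)
  Match 4: 'a' (a not followed by b)
Total matches: 4

4


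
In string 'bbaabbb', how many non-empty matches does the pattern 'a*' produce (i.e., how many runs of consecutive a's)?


Pattern 'a*' matches zero or more a's. We want non-empty runs of consecutive a's.
String: 'bbaabbb'
Walking through the string to find runs of a's:
  Run 1: positions 2-3 -> 'aa'
Non-empty runs found: ['aa']
Count: 1

1


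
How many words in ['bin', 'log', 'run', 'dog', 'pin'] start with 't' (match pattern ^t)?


Pattern ^t anchors to start of word. Check which words begin with 't':
  'bin' -> no
  'log' -> no
  'run' -> no
  'dog' -> no
  'pin' -> no
Matching words: []
Count: 0

0


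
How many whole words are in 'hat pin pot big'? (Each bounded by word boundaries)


Word boundaries (\b) mark the start/end of each word.
Text: 'hat pin pot big'
Splitting by whitespace:
  Word 1: 'hat'
  Word 2: 'pin'
  Word 3: 'pot'
  Word 4: 'big'
Total whole words: 4

4


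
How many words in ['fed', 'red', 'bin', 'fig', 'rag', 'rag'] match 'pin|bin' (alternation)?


Alternation 'pin|bin' matches either 'pin' or 'bin'.
Checking each word:
  'fed' -> no
  'red' -> no
  'bin' -> MATCH
  'fig' -> no
  'rag' -> no
  'rag' -> no
Matches: ['bin']
Count: 1

1


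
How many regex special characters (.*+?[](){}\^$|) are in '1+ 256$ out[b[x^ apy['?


Regex special characters are: . * + ? [ ] ( ) { } \ ^ $ |
Scanning '1+ 256$ out[b[x^ apy[':
  pos 1: '+' -> SPECIAL
  pos 6: '$' -> SPECIAL
  pos 11: '[' -> SPECIAL
  pos 13: '[' -> SPECIAL
  pos 15: '^' -> SPECIAL
  pos 20: '[' -> SPECIAL
Special chars found: ['+', '$', '[', '[', '^', '[']
Total: 6

6


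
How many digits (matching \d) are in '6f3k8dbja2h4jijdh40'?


\d matches any digit 0-9.
Scanning '6f3k8dbja2h4jijdh40':
  pos 0: '6' -> DIGIT
  pos 2: '3' -> DIGIT
  pos 4: '8' -> DIGIT
  pos 9: '2' -> DIGIT
  pos 11: '4' -> DIGIT
  pos 17: '4' -> DIGIT
  pos 18: '0' -> DIGIT
Digits found: ['6', '3', '8', '2', '4', '4', '0']
Total: 7

7


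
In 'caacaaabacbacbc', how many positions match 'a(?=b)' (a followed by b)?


Lookahead 'a(?=b)' matches 'a' only when followed by 'b'.
String: 'caacaaabacbacbc'
Checking each position where char is 'a':
  pos 1: 'a' -> no (next='a')
  pos 2: 'a' -> no (next='c')
  pos 4: 'a' -> no (next='a')
  pos 5: 'a' -> no (next='a')
  pos 6: 'a' -> MATCH (next='b')
  pos 8: 'a' -> no (next='c')
  pos 11: 'a' -> no (next='c')
Matching positions: [6]
Count: 1

1


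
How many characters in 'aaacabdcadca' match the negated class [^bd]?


Negated class [^bd] matches any char NOT in {b, d}
Scanning 'aaacabdcadca':
  pos 0: 'a' -> MATCH
  pos 1: 'a' -> MATCH
  pos 2: 'a' -> MATCH
  pos 3: 'c' -> MATCH
  pos 4: 'a' -> MATCH
  pos 5: 'b' -> no (excluded)
  pos 6: 'd' -> no (excluded)
  pos 7: 'c' -> MATCH
  pos 8: 'a' -> MATCH
  pos 9: 'd' -> no (excluded)
  pos 10: 'c' -> MATCH
  pos 11: 'a' -> MATCH
Total matches: 9

9


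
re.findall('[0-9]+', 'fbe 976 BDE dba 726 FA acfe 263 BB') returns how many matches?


Pattern '[0-9]+' finds one or more digits.
Text: 'fbe 976 BDE dba 726 FA acfe 263 BB'
Scanning for matches:
  Match 1: '976'
  Match 2: '726'
  Match 3: '263'
Total matches: 3

3


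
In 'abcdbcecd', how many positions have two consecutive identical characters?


Looking for consecutive identical characters in 'abcdbcecd':
  pos 0-1: 'a' vs 'b' -> different
  pos 1-2: 'b' vs 'c' -> different
  pos 2-3: 'c' vs 'd' -> different
  pos 3-4: 'd' vs 'b' -> different
  pos 4-5: 'b' vs 'c' -> different
  pos 5-6: 'c' vs 'e' -> different
  pos 6-7: 'e' vs 'c' -> different
  pos 7-8: 'c' vs 'd' -> different
Consecutive identical pairs: []
Count: 0

0


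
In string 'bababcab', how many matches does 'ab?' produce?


Pattern 'ab?' matches 'a' optionally followed by 'b'.
String: 'bababcab'
Scanning left to right for 'a' then checking next char:
  Match 1: 'ab' (a followed by b)
  Match 2: 'ab' (a followed by b)
  Match 3: 'ab' (a followed by b)
Total matches: 3

3


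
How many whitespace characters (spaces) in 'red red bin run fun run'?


\s matches whitespace characters (spaces, tabs, etc.).
Text: 'red red bin run fun run'
This text has 6 words separated by spaces.
Number of spaces = number of words - 1 = 6 - 1 = 5

5


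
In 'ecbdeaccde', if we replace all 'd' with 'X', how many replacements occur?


re.sub('d', 'X', text) replaces every occurrence of 'd' with 'X'.
Text: 'ecbdeaccde'
Scanning for 'd':
  pos 3: 'd' -> replacement #1
  pos 8: 'd' -> replacement #2
Total replacements: 2

2


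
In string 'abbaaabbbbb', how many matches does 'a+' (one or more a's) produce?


Pattern 'a+' matches one or more consecutive a's.
String: 'abbaaabbbbb'
Scanning for runs of a:
  Match 1: 'a' (length 1)
  Match 2: 'aaa' (length 3)
Total matches: 2

2


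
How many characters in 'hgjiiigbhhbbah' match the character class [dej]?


Character class [dej] matches any of: {d, e, j}
Scanning string 'hgjiiigbhhbbah' character by character:
  pos 0: 'h' -> no
  pos 1: 'g' -> no
  pos 2: 'j' -> MATCH
  pos 3: 'i' -> no
  pos 4: 'i' -> no
  pos 5: 'i' -> no
  pos 6: 'g' -> no
  pos 7: 'b' -> no
  pos 8: 'h' -> no
  pos 9: 'h' -> no
  pos 10: 'b' -> no
  pos 11: 'b' -> no
  pos 12: 'a' -> no
  pos 13: 'h' -> no
Total matches: 1

1


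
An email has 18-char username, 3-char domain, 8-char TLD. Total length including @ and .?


An email address has format: username@domain.tld
Username length: 18
'@' character: 1
Domain length: 3
'.' character: 1
TLD length: 8
Total = 18 + 1 + 3 + 1 + 8 = 31

31


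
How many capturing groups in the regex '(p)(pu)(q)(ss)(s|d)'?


To count capturing groups, count each '(' that starts a group.
Pattern: '(p)(pu)(q)(ss)(s|d)'
Walking through the pattern:
  Position 0: '(' -> group #1
  Position 3: '(' -> group #2
  Position 7: '(' -> group #3
  Position 10: '(' -> group #4
  Position 14: '(' -> group #5
Total capturing groups: 5

5


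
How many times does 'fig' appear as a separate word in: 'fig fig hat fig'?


Scanning each word for exact match 'fig':
  Word 1: 'fig' -> MATCH
  Word 2: 'fig' -> MATCH
  Word 3: 'hat' -> no
  Word 4: 'fig' -> MATCH
Total matches: 3

3


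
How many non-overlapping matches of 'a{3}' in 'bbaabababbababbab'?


Pattern 'a{3}' matches exactly 3 consecutive a's (greedy, non-overlapping).
String: 'bbaabababbababbab'
Scanning for runs of a's:
  Run at pos 2: 'aa' (length 2) -> 0 match(es)
  Run at pos 5: 'a' (length 1) -> 0 match(es)
  Run at pos 7: 'a' (length 1) -> 0 match(es)
  Run at pos 10: 'a' (length 1) -> 0 match(es)
  Run at pos 12: 'a' (length 1) -> 0 match(es)
  Run at pos 15: 'a' (length 1) -> 0 match(es)
Matches found: []
Total: 0

0


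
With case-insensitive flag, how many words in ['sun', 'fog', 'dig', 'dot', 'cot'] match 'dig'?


Case-insensitive matching: compare each word's lowercase form to 'dig'.
  'sun' -> lower='sun' -> no
  'fog' -> lower='fog' -> no
  'dig' -> lower='dig' -> MATCH
  'dot' -> lower='dot' -> no
  'cot' -> lower='cot' -> no
Matches: ['dig']
Count: 1

1


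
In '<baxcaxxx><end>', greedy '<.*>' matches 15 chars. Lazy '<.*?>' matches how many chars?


Greedy '<.*>' tries to match as MUCH as possible.
Lazy '<.*?>' tries to match as LITTLE as possible.

String: '<baxcaxxx><end>'
Greedy '<.*>' starts at first '<' and extends to the LAST '>': '<baxcaxxx><end>' (15 chars)
Lazy '<.*?>' starts at first '<' and stops at the FIRST '>': '<baxcaxxx>' (10 chars)

10


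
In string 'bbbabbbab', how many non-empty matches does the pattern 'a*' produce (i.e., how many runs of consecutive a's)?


Pattern 'a*' matches zero or more a's. We want non-empty runs of consecutive a's.
String: 'bbbabbbab'
Walking through the string to find runs of a's:
  Run 1: positions 3-3 -> 'a'
  Run 2: positions 7-7 -> 'a'
Non-empty runs found: ['a', 'a']
Count: 2

2


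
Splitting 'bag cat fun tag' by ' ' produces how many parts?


Splitting by ' ' breaks the string at each occurrence of the separator.
Text: 'bag cat fun tag'
Parts after split:
  Part 1: 'bag'
  Part 2: 'cat'
  Part 3: 'fun'
  Part 4: 'tag'
Total parts: 4

4


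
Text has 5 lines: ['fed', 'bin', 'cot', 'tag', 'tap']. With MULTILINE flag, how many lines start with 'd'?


With MULTILINE flag, ^ matches the start of each line.
Lines: ['fed', 'bin', 'cot', 'tag', 'tap']
Checking which lines start with 'd':
  Line 1: 'fed' -> no
  Line 2: 'bin' -> no
  Line 3: 'cot' -> no
  Line 4: 'tag' -> no
  Line 5: 'tap' -> no
Matching lines: []
Count: 0

0


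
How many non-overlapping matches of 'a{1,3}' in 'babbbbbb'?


Pattern 'a{1,3}' matches between 1 and 3 consecutive a's (greedy).
String: 'babbbbbb'
Finding runs of a's and applying greedy matching:
  Run at pos 1: 'a' (length 1)
Matches: ['a']
Count: 1

1


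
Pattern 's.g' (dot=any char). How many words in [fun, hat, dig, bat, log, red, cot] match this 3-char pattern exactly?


Pattern 's.g' means: starts with 's', any single char, ends with 'g'.
Checking each word (must be exactly 3 chars):
  'fun' (len=3): no
  'hat' (len=3): no
  'dig' (len=3): no
  'bat' (len=3): no
  'log' (len=3): no
  'red' (len=3): no
  'cot' (len=3): no
Matching words: []
Total: 0

0


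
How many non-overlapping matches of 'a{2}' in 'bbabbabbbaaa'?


Pattern 'a{2}' matches exactly 2 consecutive a's (greedy, non-overlapping).
String: 'bbabbabbbaaa'
Scanning for runs of a's:
  Run at pos 2: 'a' (length 1) -> 0 match(es)
  Run at pos 5: 'a' (length 1) -> 0 match(es)
  Run at pos 9: 'aaa' (length 3) -> 1 match(es)
Matches found: ['aa']
Total: 1

1


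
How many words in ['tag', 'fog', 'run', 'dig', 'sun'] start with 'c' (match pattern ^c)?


Pattern ^c anchors to start of word. Check which words begin with 'c':
  'tag' -> no
  'fog' -> no
  'run' -> no
  'dig' -> no
  'sun' -> no
Matching words: []
Count: 0

0


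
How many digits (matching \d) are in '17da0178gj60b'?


\d matches any digit 0-9.
Scanning '17da0178gj60b':
  pos 0: '1' -> DIGIT
  pos 1: '7' -> DIGIT
  pos 4: '0' -> DIGIT
  pos 5: '1' -> DIGIT
  pos 6: '7' -> DIGIT
  pos 7: '8' -> DIGIT
  pos 10: '6' -> DIGIT
  pos 11: '0' -> DIGIT
Digits found: ['1', '7', '0', '1', '7', '8', '6', '0']
Total: 8

8


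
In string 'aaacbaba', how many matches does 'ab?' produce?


Pattern 'ab?' matches 'a' optionally followed by 'b'.
String: 'aaacbaba'
Scanning left to right for 'a' then checking next char:
  Match 1: 'a' (a not followed by b)
  Match 2: 'a' (a not followed by b)
  Match 3: 'a' (a not followed by b)
  Match 4: 'ab' (a followed by b)
  Match 5: 'a' (a not followed by b)
Total matches: 5

5


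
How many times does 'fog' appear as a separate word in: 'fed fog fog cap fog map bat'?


Scanning each word for exact match 'fog':
  Word 1: 'fed' -> no
  Word 2: 'fog' -> MATCH
  Word 3: 'fog' -> MATCH
  Word 4: 'cap' -> no
  Word 5: 'fog' -> MATCH
  Word 6: 'map' -> no
  Word 7: 'bat' -> no
Total matches: 3

3


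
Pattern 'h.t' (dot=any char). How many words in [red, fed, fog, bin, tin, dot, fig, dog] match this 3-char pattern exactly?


Pattern 'h.t' means: starts with 'h', any single char, ends with 't'.
Checking each word (must be exactly 3 chars):
  'red' (len=3): no
  'fed' (len=3): no
  'fog' (len=3): no
  'bin' (len=3): no
  'tin' (len=3): no
  'dot' (len=3): no
  'fig' (len=3): no
  'dog' (len=3): no
Matching words: []
Total: 0

0


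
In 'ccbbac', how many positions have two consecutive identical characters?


Looking for consecutive identical characters in 'ccbbac':
  pos 0-1: 'c' vs 'c' -> MATCH ('cc')
  pos 1-2: 'c' vs 'b' -> different
  pos 2-3: 'b' vs 'b' -> MATCH ('bb')
  pos 3-4: 'b' vs 'a' -> different
  pos 4-5: 'a' vs 'c' -> different
Consecutive identical pairs: ['cc', 'bb']
Count: 2

2


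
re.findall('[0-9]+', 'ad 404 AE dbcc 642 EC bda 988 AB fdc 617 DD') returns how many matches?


Pattern '[0-9]+' finds one or more digits.
Text: 'ad 404 AE dbcc 642 EC bda 988 AB fdc 617 DD'
Scanning for matches:
  Match 1: '404'
  Match 2: '642'
  Match 3: '988'
  Match 4: '617'
Total matches: 4

4


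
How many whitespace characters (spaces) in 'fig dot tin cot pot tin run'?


\s matches whitespace characters (spaces, tabs, etc.).
Text: 'fig dot tin cot pot tin run'
This text has 7 words separated by spaces.
Number of spaces = number of words - 1 = 7 - 1 = 6

6


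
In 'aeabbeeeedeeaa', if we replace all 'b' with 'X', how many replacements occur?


re.sub('b', 'X', text) replaces every occurrence of 'b' with 'X'.
Text: 'aeabbeeeedeeaa'
Scanning for 'b':
  pos 3: 'b' -> replacement #1
  pos 4: 'b' -> replacement #2
Total replacements: 2

2


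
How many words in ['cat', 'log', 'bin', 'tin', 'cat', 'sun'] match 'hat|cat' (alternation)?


Alternation 'hat|cat' matches either 'hat' or 'cat'.
Checking each word:
  'cat' -> MATCH
  'log' -> no
  'bin' -> no
  'tin' -> no
  'cat' -> MATCH
  'sun' -> no
Matches: ['cat', 'cat']
Count: 2

2


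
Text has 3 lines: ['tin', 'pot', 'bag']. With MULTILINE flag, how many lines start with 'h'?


With MULTILINE flag, ^ matches the start of each line.
Lines: ['tin', 'pot', 'bag']
Checking which lines start with 'h':
  Line 1: 'tin' -> no
  Line 2: 'pot' -> no
  Line 3: 'bag' -> no
Matching lines: []
Count: 0

0


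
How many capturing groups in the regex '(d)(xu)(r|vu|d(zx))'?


To count capturing groups, count each '(' that starts a group.
Pattern: '(d)(xu)(r|vu|d(zx))'
Walking through the pattern:
  Position 0: '(' -> group #1
  Position 3: '(' -> group #2
  Position 7: '(' -> group #3
  Position 14: '(' -> group #4
Total capturing groups: 4

4


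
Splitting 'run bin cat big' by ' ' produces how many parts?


Splitting by ' ' breaks the string at each occurrence of the separator.
Text: 'run bin cat big'
Parts after split:
  Part 1: 'run'
  Part 2: 'bin'
  Part 3: 'cat'
  Part 4: 'big'
Total parts: 4

4


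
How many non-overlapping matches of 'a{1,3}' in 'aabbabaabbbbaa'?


Pattern 'a{1,3}' matches between 1 and 3 consecutive a's (greedy).
String: 'aabbabaabbbbaa'
Finding runs of a's and applying greedy matching:
  Run at pos 0: 'aa' (length 2)
  Run at pos 4: 'a' (length 1)
  Run at pos 6: 'aa' (length 2)
  Run at pos 12: 'aa' (length 2)
Matches: ['aa', 'a', 'aa', 'aa']
Count: 4

4


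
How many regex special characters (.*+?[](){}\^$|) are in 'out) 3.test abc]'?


Regex special characters are: . * + ? [ ] ( ) { } \ ^ $ |
Scanning 'out) 3.test abc]':
  pos 3: ')' -> SPECIAL
  pos 6: '.' -> SPECIAL
  pos 15: ']' -> SPECIAL
Special chars found: [')', '.', ']']
Total: 3

3


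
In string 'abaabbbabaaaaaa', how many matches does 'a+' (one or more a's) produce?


Pattern 'a+' matches one or more consecutive a's.
String: 'abaabbbabaaaaaa'
Scanning for runs of a:
  Match 1: 'a' (length 1)
  Match 2: 'aa' (length 2)
  Match 3: 'a' (length 1)
  Match 4: 'aaaaaa' (length 6)
Total matches: 4

4


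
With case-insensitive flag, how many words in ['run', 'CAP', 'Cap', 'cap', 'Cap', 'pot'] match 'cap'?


Case-insensitive matching: compare each word's lowercase form to 'cap'.
  'run' -> lower='run' -> no
  'CAP' -> lower='cap' -> MATCH
  'Cap' -> lower='cap' -> MATCH
  'cap' -> lower='cap' -> MATCH
  'Cap' -> lower='cap' -> MATCH
  'pot' -> lower='pot' -> no
Matches: ['CAP', 'Cap', 'cap', 'Cap']
Count: 4

4


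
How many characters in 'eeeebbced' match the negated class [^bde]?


Negated class [^bde] matches any char NOT in {b, d, e}
Scanning 'eeeebbced':
  pos 0: 'e' -> no (excluded)
  pos 1: 'e' -> no (excluded)
  pos 2: 'e' -> no (excluded)
  pos 3: 'e' -> no (excluded)
  pos 4: 'b' -> no (excluded)
  pos 5: 'b' -> no (excluded)
  pos 6: 'c' -> MATCH
  pos 7: 'e' -> no (excluded)
  pos 8: 'd' -> no (excluded)
Total matches: 1

1


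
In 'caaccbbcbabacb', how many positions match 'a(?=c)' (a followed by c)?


Lookahead 'a(?=c)' matches 'a' only when followed by 'c'.
String: 'caaccbbcbabacb'
Checking each position where char is 'a':
  pos 1: 'a' -> no (next='a')
  pos 2: 'a' -> MATCH (next='c')
  pos 9: 'a' -> no (next='b')
  pos 11: 'a' -> MATCH (next='c')
Matching positions: [2, 11]
Count: 2

2


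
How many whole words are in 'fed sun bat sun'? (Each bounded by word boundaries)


Word boundaries (\b) mark the start/end of each word.
Text: 'fed sun bat sun'
Splitting by whitespace:
  Word 1: 'fed'
  Word 2: 'sun'
  Word 3: 'bat'
  Word 4: 'sun'
Total whole words: 4

4


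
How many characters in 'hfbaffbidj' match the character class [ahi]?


Character class [ahi] matches any of: {a, h, i}
Scanning string 'hfbaffbidj' character by character:
  pos 0: 'h' -> MATCH
  pos 1: 'f' -> no
  pos 2: 'b' -> no
  pos 3: 'a' -> MATCH
  pos 4: 'f' -> no
  pos 5: 'f' -> no
  pos 6: 'b' -> no
  pos 7: 'i' -> MATCH
  pos 8: 'd' -> no
  pos 9: 'j' -> no
Total matches: 3

3


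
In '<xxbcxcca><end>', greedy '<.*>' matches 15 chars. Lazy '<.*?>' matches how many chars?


Greedy '<.*>' tries to match as MUCH as possible.
Lazy '<.*?>' tries to match as LITTLE as possible.

String: '<xxbcxcca><end>'
Greedy '<.*>' starts at first '<' and extends to the LAST '>': '<xxbcxcca><end>' (15 chars)
Lazy '<.*?>' starts at first '<' and stops at the FIRST '>': '<xxbcxcca>' (10 chars)

10


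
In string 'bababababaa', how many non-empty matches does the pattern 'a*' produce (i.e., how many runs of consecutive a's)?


Pattern 'a*' matches zero or more a's. We want non-empty runs of consecutive a's.
String: 'bababababaa'
Walking through the string to find runs of a's:
  Run 1: positions 1-1 -> 'a'
  Run 2: positions 3-3 -> 'a'
  Run 3: positions 5-5 -> 'a'
  Run 4: positions 7-7 -> 'a'
  Run 5: positions 9-10 -> 'aa'
Non-empty runs found: ['a', 'a', 'a', 'a', 'aa']
Count: 5

5


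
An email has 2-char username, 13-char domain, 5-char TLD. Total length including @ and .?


An email address has format: username@domain.tld
Username length: 2
'@' character: 1
Domain length: 13
'.' character: 1
TLD length: 5
Total = 2 + 1 + 13 + 1 + 5 = 22

22


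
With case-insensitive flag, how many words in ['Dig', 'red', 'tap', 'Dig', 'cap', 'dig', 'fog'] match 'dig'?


Case-insensitive matching: compare each word's lowercase form to 'dig'.
  'Dig' -> lower='dig' -> MATCH
  'red' -> lower='red' -> no
  'tap' -> lower='tap' -> no
  'Dig' -> lower='dig' -> MATCH
  'cap' -> lower='cap' -> no
  'dig' -> lower='dig' -> MATCH
  'fog' -> lower='fog' -> no
Matches: ['Dig', 'Dig', 'dig']
Count: 3

3


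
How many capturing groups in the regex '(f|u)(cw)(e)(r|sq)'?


To count capturing groups, count each '(' that starts a group.
Pattern: '(f|u)(cw)(e)(r|sq)'
Walking through the pattern:
  Position 0: '(' -> group #1
  Position 5: '(' -> group #2
  Position 9: '(' -> group #3
  Position 12: '(' -> group #4
Total capturing groups: 4

4


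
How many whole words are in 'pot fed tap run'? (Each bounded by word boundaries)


Word boundaries (\b) mark the start/end of each word.
Text: 'pot fed tap run'
Splitting by whitespace:
  Word 1: 'pot'
  Word 2: 'fed'
  Word 3: 'tap'
  Word 4: 'run'
Total whole words: 4

4


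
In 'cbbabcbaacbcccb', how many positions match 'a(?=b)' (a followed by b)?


Lookahead 'a(?=b)' matches 'a' only when followed by 'b'.
String: 'cbbabcbaacbcccb'
Checking each position where char is 'a':
  pos 3: 'a' -> MATCH (next='b')
  pos 7: 'a' -> no (next='a')
  pos 8: 'a' -> no (next='c')
Matching positions: [3]
Count: 1

1


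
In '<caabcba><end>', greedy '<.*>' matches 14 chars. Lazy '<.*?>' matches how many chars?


Greedy '<.*>' tries to match as MUCH as possible.
Lazy '<.*?>' tries to match as LITTLE as possible.

String: '<caabcba><end>'
Greedy '<.*>' starts at first '<' and extends to the LAST '>': '<caabcba><end>' (14 chars)
Lazy '<.*?>' starts at first '<' and stops at the FIRST '>': '<caabcba>' (9 chars)

9


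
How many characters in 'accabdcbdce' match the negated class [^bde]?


Negated class [^bde] matches any char NOT in {b, d, e}
Scanning 'accabdcbdce':
  pos 0: 'a' -> MATCH
  pos 1: 'c' -> MATCH
  pos 2: 'c' -> MATCH
  pos 3: 'a' -> MATCH
  pos 4: 'b' -> no (excluded)
  pos 5: 'd' -> no (excluded)
  pos 6: 'c' -> MATCH
  pos 7: 'b' -> no (excluded)
  pos 8: 'd' -> no (excluded)
  pos 9: 'c' -> MATCH
  pos 10: 'e' -> no (excluded)
Total matches: 6

6


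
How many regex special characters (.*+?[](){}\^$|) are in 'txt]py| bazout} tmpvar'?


Regex special characters are: . * + ? [ ] ( ) { } \ ^ $ |
Scanning 'txt]py| bazout} tmpvar':
  pos 3: ']' -> SPECIAL
  pos 6: '|' -> SPECIAL
  pos 14: '}' -> SPECIAL
Special chars found: [']', '|', '}']
Total: 3

3


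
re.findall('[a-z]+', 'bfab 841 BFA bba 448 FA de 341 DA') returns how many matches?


Pattern '[a-z]+' finds one or more lowercase letters.
Text: 'bfab 841 BFA bba 448 FA de 341 DA'
Scanning for matches:
  Match 1: 'bfab'
  Match 2: 'bba'
  Match 3: 'de'
Total matches: 3

3


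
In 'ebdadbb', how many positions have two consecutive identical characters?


Looking for consecutive identical characters in 'ebdadbb':
  pos 0-1: 'e' vs 'b' -> different
  pos 1-2: 'b' vs 'd' -> different
  pos 2-3: 'd' vs 'a' -> different
  pos 3-4: 'a' vs 'd' -> different
  pos 4-5: 'd' vs 'b' -> different
  pos 5-6: 'b' vs 'b' -> MATCH ('bb')
Consecutive identical pairs: ['bb']
Count: 1

1


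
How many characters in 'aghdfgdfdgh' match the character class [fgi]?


Character class [fgi] matches any of: {f, g, i}
Scanning string 'aghdfgdfdgh' character by character:
  pos 0: 'a' -> no
  pos 1: 'g' -> MATCH
  pos 2: 'h' -> no
  pos 3: 'd' -> no
  pos 4: 'f' -> MATCH
  pos 5: 'g' -> MATCH
  pos 6: 'd' -> no
  pos 7: 'f' -> MATCH
  pos 8: 'd' -> no
  pos 9: 'g' -> MATCH
  pos 10: 'h' -> no
Total matches: 5

5


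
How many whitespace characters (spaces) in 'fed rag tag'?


\s matches whitespace characters (spaces, tabs, etc.).
Text: 'fed rag tag'
This text has 3 words separated by spaces.
Number of spaces = number of words - 1 = 3 - 1 = 2

2


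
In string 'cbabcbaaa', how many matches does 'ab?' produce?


Pattern 'ab?' matches 'a' optionally followed by 'b'.
String: 'cbabcbaaa'
Scanning left to right for 'a' then checking next char:
  Match 1: 'ab' (a followed by b)
  Match 2: 'a' (a not followed by b)
  Match 3: 'a' (a not followed by b)
  Match 4: 'a' (a not followed by b)
Total matches: 4

4


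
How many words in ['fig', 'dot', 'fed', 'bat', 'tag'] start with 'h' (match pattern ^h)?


Pattern ^h anchors to start of word. Check which words begin with 'h':
  'fig' -> no
  'dot' -> no
  'fed' -> no
  'bat' -> no
  'tag' -> no
Matching words: []
Count: 0

0


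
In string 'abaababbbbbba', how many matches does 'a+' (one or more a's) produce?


Pattern 'a+' matches one or more consecutive a's.
String: 'abaababbbbbba'
Scanning for runs of a:
  Match 1: 'a' (length 1)
  Match 2: 'aa' (length 2)
  Match 3: 'a' (length 1)
  Match 4: 'a' (length 1)
Total matches: 4

4


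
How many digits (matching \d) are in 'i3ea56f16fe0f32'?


\d matches any digit 0-9.
Scanning 'i3ea56f16fe0f32':
  pos 1: '3' -> DIGIT
  pos 4: '5' -> DIGIT
  pos 5: '6' -> DIGIT
  pos 7: '1' -> DIGIT
  pos 8: '6' -> DIGIT
  pos 11: '0' -> DIGIT
  pos 13: '3' -> DIGIT
  pos 14: '2' -> DIGIT
Digits found: ['3', '5', '6', '1', '6', '0', '3', '2']
Total: 8

8


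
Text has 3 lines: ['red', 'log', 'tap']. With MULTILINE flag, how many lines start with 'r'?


With MULTILINE flag, ^ matches the start of each line.
Lines: ['red', 'log', 'tap']
Checking which lines start with 'r':
  Line 1: 'red' -> MATCH
  Line 2: 'log' -> no
  Line 3: 'tap' -> no
Matching lines: ['red']
Count: 1

1


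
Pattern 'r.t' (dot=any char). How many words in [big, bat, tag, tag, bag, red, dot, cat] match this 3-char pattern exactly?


Pattern 'r.t' means: starts with 'r', any single char, ends with 't'.
Checking each word (must be exactly 3 chars):
  'big' (len=3): no
  'bat' (len=3): no
  'tag' (len=3): no
  'tag' (len=3): no
  'bag' (len=3): no
  'red' (len=3): no
  'dot' (len=3): no
  'cat' (len=3): no
Matching words: []
Total: 0

0


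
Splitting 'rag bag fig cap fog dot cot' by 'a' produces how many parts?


Splitting by 'a' breaks the string at each occurrence of the separator.
Text: 'rag bag fig cap fog dot cot'
Parts after split:
  Part 1: 'r'
  Part 2: 'g b'
  Part 3: 'g fig c'
  Part 4: 'p fog dot cot'
Total parts: 4

4


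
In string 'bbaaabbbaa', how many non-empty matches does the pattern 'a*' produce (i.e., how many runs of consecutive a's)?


Pattern 'a*' matches zero or more a's. We want non-empty runs of consecutive a's.
String: 'bbaaabbbaa'
Walking through the string to find runs of a's:
  Run 1: positions 2-4 -> 'aaa'
  Run 2: positions 8-9 -> 'aa'
Non-empty runs found: ['aaa', 'aa']
Count: 2

2


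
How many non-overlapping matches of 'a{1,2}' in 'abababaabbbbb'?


Pattern 'a{1,2}' matches between 1 and 2 consecutive a's (greedy).
String: 'abababaabbbbb'
Finding runs of a's and applying greedy matching:
  Run at pos 0: 'a' (length 1)
  Run at pos 2: 'a' (length 1)
  Run at pos 4: 'a' (length 1)
  Run at pos 6: 'aa' (length 2)
Matches: ['a', 'a', 'a', 'aa']
Count: 4

4


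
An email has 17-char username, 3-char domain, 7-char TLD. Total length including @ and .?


An email address has format: username@domain.tld
Username length: 17
'@' character: 1
Domain length: 3
'.' character: 1
TLD length: 7
Total = 17 + 1 + 3 + 1 + 7 = 29

29


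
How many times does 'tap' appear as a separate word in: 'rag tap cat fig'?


Scanning each word for exact match 'tap':
  Word 1: 'rag' -> no
  Word 2: 'tap' -> MATCH
  Word 3: 'cat' -> no
  Word 4: 'fig' -> no
Total matches: 1

1


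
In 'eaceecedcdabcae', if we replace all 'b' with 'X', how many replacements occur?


re.sub('b', 'X', text) replaces every occurrence of 'b' with 'X'.
Text: 'eaceecedcdabcae'
Scanning for 'b':
  pos 11: 'b' -> replacement #1
Total replacements: 1

1


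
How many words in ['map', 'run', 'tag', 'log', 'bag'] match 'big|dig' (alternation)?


Alternation 'big|dig' matches either 'big' or 'dig'.
Checking each word:
  'map' -> no
  'run' -> no
  'tag' -> no
  'log' -> no
  'bag' -> no
Matches: []
Count: 0

0


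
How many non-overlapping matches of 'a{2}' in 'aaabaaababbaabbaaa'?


Pattern 'a{2}' matches exactly 2 consecutive a's (greedy, non-overlapping).
String: 'aaabaaababbaabbaaa'
Scanning for runs of a's:
  Run at pos 0: 'aaa' (length 3) -> 1 match(es)
  Run at pos 4: 'aaa' (length 3) -> 1 match(es)
  Run at pos 8: 'a' (length 1) -> 0 match(es)
  Run at pos 11: 'aa' (length 2) -> 1 match(es)
  Run at pos 15: 'aaa' (length 3) -> 1 match(es)
Matches found: ['aa', 'aa', 'aa', 'aa']
Total: 4

4


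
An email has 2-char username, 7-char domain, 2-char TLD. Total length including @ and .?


An email address has format: username@domain.tld
Username length: 2
'@' character: 1
Domain length: 7
'.' character: 1
TLD length: 2
Total = 2 + 1 + 7 + 1 + 2 = 13

13


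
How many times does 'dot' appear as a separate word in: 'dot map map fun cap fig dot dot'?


Scanning each word for exact match 'dot':
  Word 1: 'dot' -> MATCH
  Word 2: 'map' -> no
  Word 3: 'map' -> no
  Word 4: 'fun' -> no
  Word 5: 'cap' -> no
  Word 6: 'fig' -> no
  Word 7: 'dot' -> MATCH
  Word 8: 'dot' -> MATCH
Total matches: 3

3


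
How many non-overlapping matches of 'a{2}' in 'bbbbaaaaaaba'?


Pattern 'a{2}' matches exactly 2 consecutive a's (greedy, non-overlapping).
String: 'bbbbaaaaaaba'
Scanning for runs of a's:
  Run at pos 4: 'aaaaaa' (length 6) -> 3 match(es)
  Run at pos 11: 'a' (length 1) -> 0 match(es)
Matches found: ['aa', 'aa', 'aa']
Total: 3

3


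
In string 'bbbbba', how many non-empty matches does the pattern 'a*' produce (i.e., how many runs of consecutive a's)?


Pattern 'a*' matches zero or more a's. We want non-empty runs of consecutive a's.
String: 'bbbbba'
Walking through the string to find runs of a's:
  Run 1: positions 5-5 -> 'a'
Non-empty runs found: ['a']
Count: 1

1


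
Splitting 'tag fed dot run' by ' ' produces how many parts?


Splitting by ' ' breaks the string at each occurrence of the separator.
Text: 'tag fed dot run'
Parts after split:
  Part 1: 'tag'
  Part 2: 'fed'
  Part 3: 'dot'
  Part 4: 'run'
Total parts: 4

4


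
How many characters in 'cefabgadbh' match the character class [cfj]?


Character class [cfj] matches any of: {c, f, j}
Scanning string 'cefabgadbh' character by character:
  pos 0: 'c' -> MATCH
  pos 1: 'e' -> no
  pos 2: 'f' -> MATCH
  pos 3: 'a' -> no
  pos 4: 'b' -> no
  pos 5: 'g' -> no
  pos 6: 'a' -> no
  pos 7: 'd' -> no
  pos 8: 'b' -> no
  pos 9: 'h' -> no
Total matches: 2

2


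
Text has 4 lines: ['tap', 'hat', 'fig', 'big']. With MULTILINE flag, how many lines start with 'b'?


With MULTILINE flag, ^ matches the start of each line.
Lines: ['tap', 'hat', 'fig', 'big']
Checking which lines start with 'b':
  Line 1: 'tap' -> no
  Line 2: 'hat' -> no
  Line 3: 'fig' -> no
  Line 4: 'big' -> MATCH
Matching lines: ['big']
Count: 1

1


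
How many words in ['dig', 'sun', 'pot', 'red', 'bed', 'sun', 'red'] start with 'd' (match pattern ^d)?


Pattern ^d anchors to start of word. Check which words begin with 'd':
  'dig' -> MATCH (starts with 'd')
  'sun' -> no
  'pot' -> no
  'red' -> no
  'bed' -> no
  'sun' -> no
  'red' -> no
Matching words: ['dig']
Count: 1

1


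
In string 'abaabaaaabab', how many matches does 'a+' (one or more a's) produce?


Pattern 'a+' matches one or more consecutive a's.
String: 'abaabaaaabab'
Scanning for runs of a:
  Match 1: 'a' (length 1)
  Match 2: 'aa' (length 2)
  Match 3: 'aaaa' (length 4)
  Match 4: 'a' (length 1)
Total matches: 4

4


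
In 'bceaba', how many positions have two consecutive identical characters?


Looking for consecutive identical characters in 'bceaba':
  pos 0-1: 'b' vs 'c' -> different
  pos 1-2: 'c' vs 'e' -> different
  pos 2-3: 'e' vs 'a' -> different
  pos 3-4: 'a' vs 'b' -> different
  pos 4-5: 'b' vs 'a' -> different
Consecutive identical pairs: []
Count: 0

0


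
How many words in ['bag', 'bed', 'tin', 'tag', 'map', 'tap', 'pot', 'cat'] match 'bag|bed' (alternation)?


Alternation 'bag|bed' matches either 'bag' or 'bed'.
Checking each word:
  'bag' -> MATCH
  'bed' -> MATCH
  'tin' -> no
  'tag' -> no
  'map' -> no
  'tap' -> no
  'pot' -> no
  'cat' -> no
Matches: ['bag', 'bed']
Count: 2

2


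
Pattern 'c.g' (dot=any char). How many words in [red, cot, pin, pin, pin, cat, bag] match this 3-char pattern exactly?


Pattern 'c.g' means: starts with 'c', any single char, ends with 'g'.
Checking each word (must be exactly 3 chars):
  'red' (len=3): no
  'cot' (len=3): no
  'pin' (len=3): no
  'pin' (len=3): no
  'pin' (len=3): no
  'cat' (len=3): no
  'bag' (len=3): no
Matching words: []
Total: 0

0


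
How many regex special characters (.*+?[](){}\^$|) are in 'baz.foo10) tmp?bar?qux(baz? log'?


Regex special characters are: . * + ? [ ] ( ) { } \ ^ $ |
Scanning 'baz.foo10) tmp?bar?qux(baz? log':
  pos 3: '.' -> SPECIAL
  pos 9: ')' -> SPECIAL
  pos 14: '?' -> SPECIAL
  pos 18: '?' -> SPECIAL
  pos 22: '(' -> SPECIAL
  pos 26: '?' -> SPECIAL
Special chars found: ['.', ')', '?', '?', '(', '?']
Total: 6

6


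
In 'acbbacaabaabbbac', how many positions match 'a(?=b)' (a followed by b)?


Lookahead 'a(?=b)' matches 'a' only when followed by 'b'.
String: 'acbbacaabaabbbac'
Checking each position where char is 'a':
  pos 0: 'a' -> no (next='c')
  pos 4: 'a' -> no (next='c')
  pos 6: 'a' -> no (next='a')
  pos 7: 'a' -> MATCH (next='b')
  pos 9: 'a' -> no (next='a')
  pos 10: 'a' -> MATCH (next='b')
  pos 14: 'a' -> no (next='c')
Matching positions: [7, 10]
Count: 2

2
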